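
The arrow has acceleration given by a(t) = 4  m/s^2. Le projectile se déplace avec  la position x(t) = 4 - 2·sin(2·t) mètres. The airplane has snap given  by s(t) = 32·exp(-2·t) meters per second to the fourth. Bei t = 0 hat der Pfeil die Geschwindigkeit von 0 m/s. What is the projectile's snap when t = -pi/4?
Starting from position x(t) = 4 - 2·sin(2·t), we take 4 derivatives. Differentiating position, we get velocity: v(t) = -4·cos(2·t). The derivative of velocity gives acceleration: a(t) = 8·sin(2·t). Taking d/dt of a(t), we find j(t) = 16·cos(2·t). Taking d/dt of j(t), we find s(t) = -32·sin(2·t). We have snap s(t) = -32·sin(2·t). Substituting t = -pi/4: s(-pi/4) = 32.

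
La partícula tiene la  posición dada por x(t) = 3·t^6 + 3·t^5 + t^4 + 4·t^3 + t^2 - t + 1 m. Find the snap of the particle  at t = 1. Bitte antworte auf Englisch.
Starting from position x(t) = 3·t^6 + 3·t^5 + t^4 + 4·t^3 + t^2 - t + 1, we take 4 derivatives. Differentiating position, we get velocity: v(t) = 18·t^5 + 15·t^4 + 4·t^3 + 12·t^2 + 2·t - 1. The derivative of velocity gives acceleration: a(t) = 90·t^4 + 60·t^3 + 12·t^2 + 24·t + 2. Differentiating acceleration, we get jerk: j(t) = 360·t^3 + 180·t^2 + 24·t + 24. Differentiating jerk, we get snap: s(t) = 1080·t^2 + 360·t + 24. Using s(t) = 1080·t^2 + 360·t + 24 and substituting t = 1, we find s = 1464.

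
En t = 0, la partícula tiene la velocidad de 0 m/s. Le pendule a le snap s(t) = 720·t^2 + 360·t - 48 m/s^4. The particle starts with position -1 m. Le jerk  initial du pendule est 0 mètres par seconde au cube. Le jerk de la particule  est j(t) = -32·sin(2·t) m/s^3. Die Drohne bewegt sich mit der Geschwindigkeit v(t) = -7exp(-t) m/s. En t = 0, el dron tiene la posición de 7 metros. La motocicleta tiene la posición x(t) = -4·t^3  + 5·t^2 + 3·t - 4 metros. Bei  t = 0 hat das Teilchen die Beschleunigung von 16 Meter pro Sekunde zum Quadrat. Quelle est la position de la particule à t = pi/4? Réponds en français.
Nous devons trouver la primitive de notre équation du jerk j(t) = -32·sin(2·t) 3 fois. La primitive du jerk, avec a(0) = 16, donne l'accélération: a(t) = 16·cos(2·t). En prenant ∫a(t)dt et en appliquant v(0) = 0, nous trouvons v(t) = 8·sin(2·t). L'intégrale de la vitesse est la position. En utilisant x(0) = -1, nous obtenons x(t) = 3 - 4·cos(2·t). De l'équation de la position x(t) = 3 - 4·cos(2·t), nous substituons t = pi/4 pour obtenir x = 3.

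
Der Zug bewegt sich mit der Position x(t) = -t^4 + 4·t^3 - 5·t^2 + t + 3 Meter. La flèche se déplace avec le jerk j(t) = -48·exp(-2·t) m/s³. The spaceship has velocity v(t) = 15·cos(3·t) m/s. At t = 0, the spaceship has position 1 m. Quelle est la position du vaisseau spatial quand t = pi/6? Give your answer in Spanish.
Debemos encontrar la integral de nuestra ecuación de la velocidad v(t) = 15·cos(3·t) 1 vez. Tomando ∫v(t)dt y aplicando x(0) = 1, encontramos x(t) = 5·sin(3·t) + 1. Tenemos la posición x(t) = 5·sin(3·t) + 1. Sustituyendo t = pi/6: x(pi/6) = 6.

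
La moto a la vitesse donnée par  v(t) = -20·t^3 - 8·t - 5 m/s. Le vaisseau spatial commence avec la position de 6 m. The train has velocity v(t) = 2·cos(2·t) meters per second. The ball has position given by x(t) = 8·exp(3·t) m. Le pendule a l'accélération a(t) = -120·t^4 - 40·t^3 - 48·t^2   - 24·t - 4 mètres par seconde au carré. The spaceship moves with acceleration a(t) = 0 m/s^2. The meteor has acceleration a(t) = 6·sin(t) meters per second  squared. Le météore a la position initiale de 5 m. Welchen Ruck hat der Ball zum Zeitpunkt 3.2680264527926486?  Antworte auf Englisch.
Starting from position x(t) = 8·exp(3·t), we take 3 derivatives. Differentiating position, we get velocity: v(t) = 24·exp(3·t). Differentiating velocity, we get acceleration: a(t) = 72·exp(3·t). Differentiating acceleration, we get jerk: j(t) = 216·exp(3·t). Using j(t) = 216·exp(3·t) and substituting t = 3.2680264527926486, we find j = 3911211.63902705.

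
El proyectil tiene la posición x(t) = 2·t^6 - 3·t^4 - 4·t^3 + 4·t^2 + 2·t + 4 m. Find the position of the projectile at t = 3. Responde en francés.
De l'équation de la position x(t) = 2·t^6 - 3·t^4 - 4·t^3 + 4·t^2 + 2·t + 4, nous substituons t = 3 pour obtenir x = 1153.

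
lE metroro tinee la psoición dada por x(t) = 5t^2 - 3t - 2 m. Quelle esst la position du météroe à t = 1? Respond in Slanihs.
Usando x(t) = 5·t^2 - 3·t - 2 y sustituyendo t = 1, encontramos x = 0.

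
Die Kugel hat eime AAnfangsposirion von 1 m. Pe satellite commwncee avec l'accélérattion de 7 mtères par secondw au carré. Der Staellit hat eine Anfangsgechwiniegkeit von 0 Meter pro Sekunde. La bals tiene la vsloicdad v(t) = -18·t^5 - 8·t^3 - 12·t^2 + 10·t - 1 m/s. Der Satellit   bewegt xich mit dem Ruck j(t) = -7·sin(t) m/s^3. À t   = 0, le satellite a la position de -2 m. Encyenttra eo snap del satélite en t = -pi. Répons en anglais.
Starting from jerk j(t) = -7·sin(t), we take 1 derivative. Differentiating jerk, we get snap: s(t) = -7·cos(t). Using s(t) = -7·cos(t) and substituting t = -pi, we find s = 7.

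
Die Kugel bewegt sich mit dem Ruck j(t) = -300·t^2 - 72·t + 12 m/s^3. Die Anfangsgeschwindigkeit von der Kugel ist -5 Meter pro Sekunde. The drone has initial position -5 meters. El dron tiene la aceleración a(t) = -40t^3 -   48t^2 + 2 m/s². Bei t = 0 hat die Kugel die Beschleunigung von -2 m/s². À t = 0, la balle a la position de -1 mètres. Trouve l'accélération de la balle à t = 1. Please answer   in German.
Ausgehend von dem Ruck j(t) = -300·t^2 - 72·t + 12, nehmen wir 1 Stammfunktion. Das Integral von dem Ruck, mit a(0) = -2, ergibt die Beschleunigung: a(t) = -100·t^3 - 36·t^2 + 12·t - 2. Wir haben die Beschleunigung a(t) = -100·t^3 - 36·t^2 + 12·t - 2. Durch Einsetzen von t = 1: a(1) = -126.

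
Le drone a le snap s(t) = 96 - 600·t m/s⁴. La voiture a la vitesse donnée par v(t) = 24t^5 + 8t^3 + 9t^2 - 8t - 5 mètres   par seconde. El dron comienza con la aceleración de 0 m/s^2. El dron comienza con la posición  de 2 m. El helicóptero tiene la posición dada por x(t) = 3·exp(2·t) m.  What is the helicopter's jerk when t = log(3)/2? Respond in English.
To solve this, we need to take 3 derivatives of our position equation x(t) = 3·exp(2·t). Taking d/dt of x(t), we find v(t) = 6·exp(2·t). Taking d/dt of v(t), we find a(t) = 12·exp(2·t). Differentiating acceleration, we get jerk: j(t) = 24·exp(2·t). We have jerk j(t) = 24·exp(2·t). Substituting t = log(3)/2: j(log(3)/2) = 72.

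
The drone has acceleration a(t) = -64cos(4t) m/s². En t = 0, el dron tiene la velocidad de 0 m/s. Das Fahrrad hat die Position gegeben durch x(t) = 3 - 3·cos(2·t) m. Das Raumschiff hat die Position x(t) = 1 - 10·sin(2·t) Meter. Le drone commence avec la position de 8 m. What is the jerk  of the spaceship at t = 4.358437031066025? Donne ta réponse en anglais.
To solve this, we need to take 3 derivatives of our position equation x(t) = 1 - 10·sin(2·t). The derivative of position gives velocity: v(t) = -20·cos(2·t). The derivative of velocity gives acceleration: a(t) = 40·sin(2·t). Taking d/dt of a(t), we find j(t) = 80·cos(2·t). We have jerk j(t) = 80·cos(2·t). Substituting t = 4.358437031066025: j(4.358437031066025) = -60.7781214929114.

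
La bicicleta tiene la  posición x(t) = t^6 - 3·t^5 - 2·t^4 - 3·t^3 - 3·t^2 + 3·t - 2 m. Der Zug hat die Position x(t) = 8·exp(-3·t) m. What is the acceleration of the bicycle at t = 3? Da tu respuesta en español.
Debemos derivar nuestra ecuación de la posición x(t) = t^6 - 3·t^5 - 2·t^4 - 3·t^3 - 3·t^2 + 3·t - 2 2 veces. Derivando la posición, obtenemos la velocidad: v(t) = 6·t^5 - 15·t^4 - 8·t^3 - 9·t^2 - 6·t + 3. Derivando la velocidad, obtenemos la aceleración: a(t) = 30·t^4 - 60·t^3 - 24·t^2 - 18·t - 6. Usando a(t) = 30·t^4 - 60·t^3 - 24·t^2 - 18·t - 6 y sustituyendo t = 3, encontramos a = 534.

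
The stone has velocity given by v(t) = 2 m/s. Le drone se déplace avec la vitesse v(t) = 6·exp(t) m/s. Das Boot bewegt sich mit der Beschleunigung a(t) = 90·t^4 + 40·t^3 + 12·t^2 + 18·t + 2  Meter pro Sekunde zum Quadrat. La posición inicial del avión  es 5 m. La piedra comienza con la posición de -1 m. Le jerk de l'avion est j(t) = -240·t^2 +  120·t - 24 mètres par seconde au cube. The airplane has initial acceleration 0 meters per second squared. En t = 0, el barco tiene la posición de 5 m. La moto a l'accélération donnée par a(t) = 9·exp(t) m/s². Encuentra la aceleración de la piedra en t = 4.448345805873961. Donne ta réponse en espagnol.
Debemos derivar nuestra ecuación de la velocidad v(t) = 2 1 vez. La derivada de la velocidad da la aceleración: a(t) = 0. Tenemos la aceleración a(t) = 0. Sustituyendo t = 4.448345805873961: a(4.448345805873961) = 0.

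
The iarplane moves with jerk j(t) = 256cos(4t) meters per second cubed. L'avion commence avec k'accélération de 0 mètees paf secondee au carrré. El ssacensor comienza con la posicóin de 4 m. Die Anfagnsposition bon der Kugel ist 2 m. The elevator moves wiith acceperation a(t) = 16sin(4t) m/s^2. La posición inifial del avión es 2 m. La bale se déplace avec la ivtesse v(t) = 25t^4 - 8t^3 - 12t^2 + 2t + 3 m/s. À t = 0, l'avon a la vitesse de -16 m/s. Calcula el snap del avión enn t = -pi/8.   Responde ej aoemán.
Ausgehend von dem Ruck j(t) = 256·cos(4·t), nehmen wir 1 Ableitung. Durch Ableiten von dem Ruck erhalten wir den Snap: s(t) = -1024·sin(4·t). Mit s(t) = -1024·sin(4·t) und Einsetzen von t = -pi/8, finden wir s = 1024.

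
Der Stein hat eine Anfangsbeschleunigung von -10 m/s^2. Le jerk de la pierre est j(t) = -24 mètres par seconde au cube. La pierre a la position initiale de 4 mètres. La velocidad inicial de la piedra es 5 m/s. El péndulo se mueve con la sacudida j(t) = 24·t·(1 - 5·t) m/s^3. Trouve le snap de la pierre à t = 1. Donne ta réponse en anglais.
To solve this, we need to take 1 derivative of our jerk equation j(t) = -24. The derivative of jerk gives snap: s(t) = 0. We have snap s(t) = 0. Substituting t = 1: s(1) = 0.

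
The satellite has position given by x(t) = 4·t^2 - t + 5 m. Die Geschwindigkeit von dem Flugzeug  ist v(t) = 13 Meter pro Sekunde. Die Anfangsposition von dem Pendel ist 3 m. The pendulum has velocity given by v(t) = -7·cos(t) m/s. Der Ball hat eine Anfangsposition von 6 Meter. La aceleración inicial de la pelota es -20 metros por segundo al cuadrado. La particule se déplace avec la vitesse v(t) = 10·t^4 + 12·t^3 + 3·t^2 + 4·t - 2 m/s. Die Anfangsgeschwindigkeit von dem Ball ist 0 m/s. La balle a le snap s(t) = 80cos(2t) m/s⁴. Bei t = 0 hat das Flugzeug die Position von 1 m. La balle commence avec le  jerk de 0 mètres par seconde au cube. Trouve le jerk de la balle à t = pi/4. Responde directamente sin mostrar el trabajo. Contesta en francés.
Le jerk à t = pi/4 est j = 40.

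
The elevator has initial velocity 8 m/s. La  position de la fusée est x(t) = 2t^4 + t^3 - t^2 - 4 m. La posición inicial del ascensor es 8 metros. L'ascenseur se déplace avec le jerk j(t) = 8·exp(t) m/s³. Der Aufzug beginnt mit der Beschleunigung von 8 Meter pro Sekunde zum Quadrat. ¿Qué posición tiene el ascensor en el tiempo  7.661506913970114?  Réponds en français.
Nous devons trouver l'intégrale de notre équation du jerk j(t) = 8·exp(t) 3 fois. En prenant ∫j(t)dt et en appliquant a(0) = 8, nous trouvons a(t) = 8·exp(t). L'intégrale de l'accélération, avec v(0) = 8, donne la vitesse: v(t) = 8·exp(t). L'intégrale de la vitesse, avec x(0) = 8, donne la position: x(t) = 8·exp(t). De l'équation de la position x(t) = 8·exp(t), nous substituons t = 7.661506913970114 pour obtenir x = 16999.6571578543.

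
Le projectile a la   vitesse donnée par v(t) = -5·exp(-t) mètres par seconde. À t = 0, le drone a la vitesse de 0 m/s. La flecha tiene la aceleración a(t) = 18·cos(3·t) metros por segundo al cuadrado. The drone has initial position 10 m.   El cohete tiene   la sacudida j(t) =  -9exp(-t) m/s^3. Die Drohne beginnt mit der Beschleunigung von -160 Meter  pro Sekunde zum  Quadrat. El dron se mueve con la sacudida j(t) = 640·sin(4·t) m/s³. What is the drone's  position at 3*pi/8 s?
To solve this, we need to take 3 integrals of our jerk equation j(t) = 640·sin(4·t). Integrating jerk and using the initial condition a(0) = -160, we get a(t) = -160·cos(4·t). Taking ∫a(t)dt and applying v(0) = 0, we find v(t) = -40·sin(4·t). The antiderivative of velocity, with x(0) = 10, gives position: x(t) = 10·cos(4·t). From the given position equation x(t) = 10·cos(4·t), we substitute t = 3*pi/8 to get x = 0.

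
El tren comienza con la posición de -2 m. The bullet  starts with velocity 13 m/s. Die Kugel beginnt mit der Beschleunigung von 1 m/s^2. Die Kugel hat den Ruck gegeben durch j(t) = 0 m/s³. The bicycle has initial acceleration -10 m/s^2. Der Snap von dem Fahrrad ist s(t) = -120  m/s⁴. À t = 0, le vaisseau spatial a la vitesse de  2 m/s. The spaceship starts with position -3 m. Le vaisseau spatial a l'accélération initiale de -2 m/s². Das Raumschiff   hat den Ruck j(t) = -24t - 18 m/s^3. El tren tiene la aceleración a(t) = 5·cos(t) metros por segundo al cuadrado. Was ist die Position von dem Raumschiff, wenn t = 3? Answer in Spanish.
Debemos encontrar la integral de nuestra ecuación de la sacudida j(t) = -24·t - 18 3 veces. Tomando ∫j(t)dt y aplicando a(0) = -2, encontramos a(t) = -12·t^2 - 18·t - 2. Tomando ∫a(t)dt y aplicando v(0) = 2, encontramos v(t) = -4·t^3 - 9·t^2 - 2·t + 2. La integral de la velocidad, con x(0) = -3, da la posición: x(t) = -t^4 - 3·t^3 - t^2 + 2·t - 3. De la ecuación de la posición x(t) = -t^4 - 3·t^3 - t^2 + 2·t - 3, sustituimos t = 3 para obtener x = -168.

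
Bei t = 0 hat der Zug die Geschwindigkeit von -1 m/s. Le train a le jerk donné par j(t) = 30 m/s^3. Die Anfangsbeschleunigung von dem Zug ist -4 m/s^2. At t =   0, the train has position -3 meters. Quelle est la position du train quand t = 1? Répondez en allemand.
Wir müssen unsere Gleichung für den Ruck j(t) = 30 3-mal integrieren. Mit ∫j(t)dt und Anwendung von a(0) = -4, finden wir a(t) = 30·t - 4. Durch Integration von der Beschleunigung und Verwendung der Anfangsbedingung v(0) = -1, erhalten wir v(t) = 15·t^2 - 4·t - 1. Mit ∫v(t)dt und Anwendung von x(0) = -3, finden wir x(t) = 5·t^3 - 2·t^2 - t - 3. Wir haben die Position x(t) = 5·t^3 - 2·t^2 - t - 3. Durch Einsetzen von t = 1: x(1) = -1.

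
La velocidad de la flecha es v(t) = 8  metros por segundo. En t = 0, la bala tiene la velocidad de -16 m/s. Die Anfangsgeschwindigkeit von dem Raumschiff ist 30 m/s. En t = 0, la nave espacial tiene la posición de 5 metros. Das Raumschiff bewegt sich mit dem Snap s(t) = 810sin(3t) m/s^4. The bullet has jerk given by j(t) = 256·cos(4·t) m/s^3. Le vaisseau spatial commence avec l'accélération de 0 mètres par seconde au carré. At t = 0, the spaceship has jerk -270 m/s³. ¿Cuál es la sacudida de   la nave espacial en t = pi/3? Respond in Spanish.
Partiendo del snap s(t) = 810·sin(3·t), tomamos 1 antiderivada. Tomando ∫s(t)dt y aplicando j(0) = -270, encontramos j(t) = -270·cos(3·t). De la ecuación de la sacudida j(t) = -270·cos(3·t), sustituimos t = pi/3 para obtener j = 270.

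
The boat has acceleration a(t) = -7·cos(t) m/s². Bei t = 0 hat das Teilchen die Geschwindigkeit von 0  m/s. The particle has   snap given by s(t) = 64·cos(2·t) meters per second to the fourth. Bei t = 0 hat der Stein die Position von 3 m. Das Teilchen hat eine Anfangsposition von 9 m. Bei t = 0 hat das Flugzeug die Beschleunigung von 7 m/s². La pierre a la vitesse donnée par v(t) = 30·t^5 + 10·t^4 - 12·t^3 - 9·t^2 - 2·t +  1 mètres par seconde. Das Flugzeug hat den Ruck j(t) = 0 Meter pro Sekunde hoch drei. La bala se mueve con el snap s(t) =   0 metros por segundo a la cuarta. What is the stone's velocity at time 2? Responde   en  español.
Tenemos la velocidad v(t) = 30·t^5 + 10·t^4 - 12·t^3 - 9·t^2 - 2·t + 1. Sustituyendo t = 2: v(2) = 985.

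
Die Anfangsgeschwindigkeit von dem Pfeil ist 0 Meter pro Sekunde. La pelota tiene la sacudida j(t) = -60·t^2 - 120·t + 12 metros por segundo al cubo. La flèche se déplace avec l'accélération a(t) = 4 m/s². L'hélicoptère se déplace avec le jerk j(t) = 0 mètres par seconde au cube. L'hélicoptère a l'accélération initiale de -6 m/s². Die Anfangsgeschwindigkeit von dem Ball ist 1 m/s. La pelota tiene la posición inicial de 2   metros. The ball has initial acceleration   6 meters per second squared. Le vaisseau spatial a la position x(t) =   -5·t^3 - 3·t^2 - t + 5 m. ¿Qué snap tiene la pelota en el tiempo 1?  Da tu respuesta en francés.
Nous devons dériver notre équation du jerk j(t) = -60·t^2 - 120·t + 12 1 fois. La dérivée du jerk donne le snap: s(t) = -120·t - 120. Nous avons le snap s(t) = -120·t - 120. En substituant t = 1: s(1) = -240.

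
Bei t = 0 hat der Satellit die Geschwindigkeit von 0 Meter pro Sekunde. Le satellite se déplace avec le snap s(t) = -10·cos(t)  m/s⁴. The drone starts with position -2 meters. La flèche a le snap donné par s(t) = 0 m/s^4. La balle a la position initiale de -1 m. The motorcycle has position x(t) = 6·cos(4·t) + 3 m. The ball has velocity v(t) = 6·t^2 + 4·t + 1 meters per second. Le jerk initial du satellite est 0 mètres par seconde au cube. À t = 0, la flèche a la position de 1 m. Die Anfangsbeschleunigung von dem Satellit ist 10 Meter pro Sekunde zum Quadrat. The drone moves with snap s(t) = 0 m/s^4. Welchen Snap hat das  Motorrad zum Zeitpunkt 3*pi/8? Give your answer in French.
Pour résoudre ceci, nous devons prendre 4 dérivées de notre équation de la position x(t) = 6·cos(4·t) + 3. La dérivée de la position donne la vitesse: v(t) = -24·sin(4·t). En dérivant la vitesse, nous obtenons l'accélération: a(t) = -96·cos(4·t). En prenant d/dt de a(t), nous trouvons j(t) = 384·sin(4·t). En dérivant le jerk, nous obtenons le snap: s(t) = 1536·cos(4·t). Nous avons le snap s(t) = 1536·cos(4·t). En substituant t = 3*pi/8: s(3*pi/8) = 0.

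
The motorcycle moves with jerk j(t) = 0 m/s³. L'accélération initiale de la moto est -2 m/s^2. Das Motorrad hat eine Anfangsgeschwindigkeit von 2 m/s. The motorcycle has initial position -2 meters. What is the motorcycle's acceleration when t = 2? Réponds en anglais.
We must find the integral of our jerk equation j(t) = 0 1 time. The integral of jerk is acceleration. Using a(0) = -2, we get a(t) = -2. Using a(t) = -2 and substituting t = 2, we find a = -2.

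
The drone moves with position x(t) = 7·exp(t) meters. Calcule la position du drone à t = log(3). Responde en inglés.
From the given position equation x(t) = 7·exp(t), we substitute t = log(3) to get x = 21.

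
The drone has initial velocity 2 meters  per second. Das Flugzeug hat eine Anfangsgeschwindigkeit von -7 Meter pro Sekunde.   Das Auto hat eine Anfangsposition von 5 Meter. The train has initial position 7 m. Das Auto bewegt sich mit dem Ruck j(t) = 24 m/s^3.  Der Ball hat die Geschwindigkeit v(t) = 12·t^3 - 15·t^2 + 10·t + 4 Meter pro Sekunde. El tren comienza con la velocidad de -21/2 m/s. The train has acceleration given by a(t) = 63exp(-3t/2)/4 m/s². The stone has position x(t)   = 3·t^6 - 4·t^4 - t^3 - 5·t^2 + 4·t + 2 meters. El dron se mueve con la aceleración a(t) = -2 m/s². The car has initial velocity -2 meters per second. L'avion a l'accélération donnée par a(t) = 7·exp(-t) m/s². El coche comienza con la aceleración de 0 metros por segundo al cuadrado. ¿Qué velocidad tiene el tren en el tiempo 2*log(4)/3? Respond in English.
We need to integrate our acceleration equation a(t) = 63·exp(-3·t/2)/4 1 time. The antiderivative of acceleration, with v(0) = -21/2, gives velocity: v(t) = -21·exp(-3·t/2)/2. Using v(t) = -21·exp(-3·t/2)/2 and substituting t = 2*log(4)/3, we find v = -21/8.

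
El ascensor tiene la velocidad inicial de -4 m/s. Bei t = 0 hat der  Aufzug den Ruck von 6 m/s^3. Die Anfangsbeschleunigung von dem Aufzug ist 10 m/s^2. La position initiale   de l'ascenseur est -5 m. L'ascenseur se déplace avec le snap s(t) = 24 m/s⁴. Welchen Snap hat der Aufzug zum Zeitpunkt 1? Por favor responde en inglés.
Using s(t) = 24 and substituting t = 1, we find s = 24.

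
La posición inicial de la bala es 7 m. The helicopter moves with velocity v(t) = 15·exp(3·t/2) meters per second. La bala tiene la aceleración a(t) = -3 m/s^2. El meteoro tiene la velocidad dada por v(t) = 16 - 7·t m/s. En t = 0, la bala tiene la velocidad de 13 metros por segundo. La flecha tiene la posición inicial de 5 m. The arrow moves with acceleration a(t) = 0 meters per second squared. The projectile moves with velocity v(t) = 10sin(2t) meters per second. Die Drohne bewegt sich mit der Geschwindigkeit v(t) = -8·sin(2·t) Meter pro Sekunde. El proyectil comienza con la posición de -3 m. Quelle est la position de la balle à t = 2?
Nous devons trouver l'intégrale de notre équation de l'accélération a(t) = -3 2 fois. La primitive de l'accélération, avec v(0) = 13, donne la vitesse: v(t) = 13 - 3·t. La primitive de la vitesse est la position. En utilisant x(0) = 7, nous obtenons x(t) = -3·t^2/2 + 13·t + 7. En utilisant x(t) = -3·t^2/2 + 13·t + 7 et en substituant t = 2, nous trouvons x = 27.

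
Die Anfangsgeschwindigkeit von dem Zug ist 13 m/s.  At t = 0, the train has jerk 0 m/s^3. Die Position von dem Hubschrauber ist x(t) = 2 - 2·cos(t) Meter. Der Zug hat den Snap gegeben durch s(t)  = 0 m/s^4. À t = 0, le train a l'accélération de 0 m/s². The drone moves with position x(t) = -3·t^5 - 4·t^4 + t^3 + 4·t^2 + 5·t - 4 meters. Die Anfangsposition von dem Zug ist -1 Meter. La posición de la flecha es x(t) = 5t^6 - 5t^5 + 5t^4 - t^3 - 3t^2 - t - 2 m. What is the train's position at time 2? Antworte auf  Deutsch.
Um dies zu lösen, müssen wir 4 Integrale unserer Gleichung für den Snap s(t) = 0 finden. Die Stammfunktion von dem Snap, mit j(0) = 0, ergibt den Ruck: j(t) = 0. Die Stammfunktion von dem Ruck, mit a(0) = 0, ergibt die Beschleunigung: a(t) = 0. Die Stammfunktion von der Beschleunigung ist die Geschwindigkeit. Mit v(0) = 13 erhalten wir v(t) = 13. Durch Integration von der Geschwindigkeit und Verwendung der Anfangsbedingung x(0) = -1, erhalten wir x(t) = 13·t - 1. Wir haben die Position x(t) = 13·t - 1. Durch Einsetzen von t = 2: x(2) = 25.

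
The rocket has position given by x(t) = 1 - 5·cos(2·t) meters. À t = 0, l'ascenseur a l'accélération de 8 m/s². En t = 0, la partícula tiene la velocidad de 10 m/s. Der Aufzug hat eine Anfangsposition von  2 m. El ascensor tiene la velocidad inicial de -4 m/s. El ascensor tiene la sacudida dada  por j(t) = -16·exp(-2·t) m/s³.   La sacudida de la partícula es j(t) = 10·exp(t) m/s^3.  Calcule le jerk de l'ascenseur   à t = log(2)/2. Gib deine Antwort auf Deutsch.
Aus der Gleichung für den Ruck j(t) = -16·exp(-2·t), setzen wir t = log(2)/2 ein und erhalten j = -8.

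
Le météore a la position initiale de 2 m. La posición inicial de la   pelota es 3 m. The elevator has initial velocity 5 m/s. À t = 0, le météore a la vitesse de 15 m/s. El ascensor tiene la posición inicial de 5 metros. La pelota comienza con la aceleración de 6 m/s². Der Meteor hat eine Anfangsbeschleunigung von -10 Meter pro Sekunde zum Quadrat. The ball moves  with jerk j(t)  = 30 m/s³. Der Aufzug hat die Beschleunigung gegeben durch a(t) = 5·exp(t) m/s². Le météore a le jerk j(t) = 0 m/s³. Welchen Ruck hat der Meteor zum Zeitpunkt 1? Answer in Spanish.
De la ecuación de la sacudida j(t) = 0, sustituimos t = 1 para obtener j = 0.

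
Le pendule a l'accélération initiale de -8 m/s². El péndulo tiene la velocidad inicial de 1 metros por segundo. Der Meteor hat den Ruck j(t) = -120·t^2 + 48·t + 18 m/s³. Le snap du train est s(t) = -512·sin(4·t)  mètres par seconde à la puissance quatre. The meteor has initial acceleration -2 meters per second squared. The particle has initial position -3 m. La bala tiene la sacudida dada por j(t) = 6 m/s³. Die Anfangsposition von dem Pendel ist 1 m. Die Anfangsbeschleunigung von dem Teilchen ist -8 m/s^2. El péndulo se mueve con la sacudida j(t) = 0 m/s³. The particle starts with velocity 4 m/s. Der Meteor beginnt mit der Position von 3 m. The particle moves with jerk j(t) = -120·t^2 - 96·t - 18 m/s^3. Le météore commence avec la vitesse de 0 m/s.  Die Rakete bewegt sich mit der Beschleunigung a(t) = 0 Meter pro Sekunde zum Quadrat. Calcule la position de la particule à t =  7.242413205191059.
Nous devons intégrer notre équation du jerk j(t) = -120·t^2 - 96·t - 18 3 fois. En intégrant le jerk et en utilisant la condition initiale a(0) = -8, nous obtenons a(t) = -40·t^3 - 48·t^2 - 18·t - 8. L'intégrale de l'accélération, avec v(0) = 4, donne la vitesse: v(t) = -10·t^4 - 16·t^3 - 9·t^2 - 8·t + 4. En intégrant la vitesse et en utilisant la condition initiale x(0) = -3, nous obtenons x(t) = -2·t^5 - 4·t^4 - 3·t^3 - 4·t^2 + 4·t - 3. De l'équation de la position x(t) = -2·t^5 - 4·t^4 - 3·t^3 - 4·t^2 + 4·t - 3, nous substituons t = 7.242413205191059 pour obtenir x = -52180.2361586948.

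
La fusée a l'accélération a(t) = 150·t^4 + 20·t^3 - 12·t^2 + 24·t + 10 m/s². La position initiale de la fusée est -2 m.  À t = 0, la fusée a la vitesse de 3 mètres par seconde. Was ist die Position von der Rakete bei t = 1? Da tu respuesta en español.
Partiendo de la aceleración a(t) = 150·t^4 + 20·t^3 - 12·t^2 + 24·t + 10, tomamos 2 integrales. La integral de la aceleración es la velocidad. Usando v(0) = 3, obtenemos v(t) = 30·t^5 + 5·t^4 - 4·t^3 + 12·t^2 + 10·t + 3. Integrando la velocidad y usando la condición inicial x(0) = -2, obtenemos x(t) = 5·t^6 + t^5 - t^4 + 4·t^3 + 5·t^2 + 3·t - 2. De la ecuación de la posición x(t) = 5·t^6 + t^5 - t^4 + 4·t^3 + 5·t^2 + 3·t - 2, sustituimos t = 1 para obtener x = 15.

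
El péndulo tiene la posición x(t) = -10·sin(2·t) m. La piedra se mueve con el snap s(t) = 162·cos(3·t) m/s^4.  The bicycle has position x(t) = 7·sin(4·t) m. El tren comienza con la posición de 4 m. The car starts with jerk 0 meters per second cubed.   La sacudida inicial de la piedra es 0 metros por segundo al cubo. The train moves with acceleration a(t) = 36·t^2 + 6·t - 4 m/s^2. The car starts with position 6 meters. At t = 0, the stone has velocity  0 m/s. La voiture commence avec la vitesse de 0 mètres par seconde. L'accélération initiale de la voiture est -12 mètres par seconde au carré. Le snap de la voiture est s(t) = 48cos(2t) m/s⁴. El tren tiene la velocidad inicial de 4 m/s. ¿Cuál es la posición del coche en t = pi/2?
Para resolver esto, necesitamos tomar 4 antiderivadas de nuestra ecuación del snap s(t) = 48·cos(2·t). Tomando ∫s(t)dt y aplicando j(0) = 0, encontramos j(t) = 24·sin(2·t). Integrando la sacudida y usando la condición inicial a(0) = -12, obtenemos a(t) = -12·cos(2·t). La integral de la aceleración es la velocidad. Usando v(0) = 0, obtenemos v(t) = -6·sin(2·t). Integrando la velocidad y usando la condición inicial x(0) = 6, obtenemos x(t) = 3·cos(2·t) + 3. Usando x(t) = 3·cos(2·t) + 3 y sustituyendo t = pi/2, encontramos x = 0.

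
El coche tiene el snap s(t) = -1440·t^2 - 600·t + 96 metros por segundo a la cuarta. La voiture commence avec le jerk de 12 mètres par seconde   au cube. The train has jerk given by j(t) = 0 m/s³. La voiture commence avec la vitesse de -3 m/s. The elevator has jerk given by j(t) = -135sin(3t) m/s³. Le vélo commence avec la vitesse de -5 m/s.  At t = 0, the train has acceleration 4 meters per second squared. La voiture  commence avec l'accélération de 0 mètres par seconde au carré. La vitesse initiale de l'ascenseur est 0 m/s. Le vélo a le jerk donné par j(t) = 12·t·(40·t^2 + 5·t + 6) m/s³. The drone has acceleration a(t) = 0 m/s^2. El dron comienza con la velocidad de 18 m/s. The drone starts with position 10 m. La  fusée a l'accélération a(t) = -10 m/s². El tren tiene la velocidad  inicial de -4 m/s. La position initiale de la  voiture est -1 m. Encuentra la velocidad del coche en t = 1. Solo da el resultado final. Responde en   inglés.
The answer is -30.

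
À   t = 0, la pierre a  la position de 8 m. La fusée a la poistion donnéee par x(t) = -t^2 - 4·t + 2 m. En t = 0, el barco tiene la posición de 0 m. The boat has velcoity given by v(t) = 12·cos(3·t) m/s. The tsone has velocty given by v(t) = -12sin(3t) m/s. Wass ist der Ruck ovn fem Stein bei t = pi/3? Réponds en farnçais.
Nous devons dériver notre équation de la vitesse v(t) = -12·sin(3·t) 2 fois. En dérivant la vitesse, nous obtenons l'accélération: a(t) = -36·cos(3·t). En prenant d/dt de a(t), nous trouvons j(t) = 108·sin(3·t). De l'équation du jerk j(t) = 108·sin(3·t), nous substituons t = pi/3 pour obtenir j = 0.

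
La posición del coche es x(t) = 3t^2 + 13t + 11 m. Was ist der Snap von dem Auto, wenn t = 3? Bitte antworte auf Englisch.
Starting from position x(t) = 3·t^2 + 13·t + 11, we take 4 derivatives. Taking d/dt of x(t), we find v(t) = 6·t + 13. Taking d/dt of v(t), we find a(t) = 6. Taking d/dt of a(t), we find j(t) = 0. The derivative of jerk gives snap: s(t) = 0. From the given snap equation s(t) = 0, we substitute t = 3 to get s = 0.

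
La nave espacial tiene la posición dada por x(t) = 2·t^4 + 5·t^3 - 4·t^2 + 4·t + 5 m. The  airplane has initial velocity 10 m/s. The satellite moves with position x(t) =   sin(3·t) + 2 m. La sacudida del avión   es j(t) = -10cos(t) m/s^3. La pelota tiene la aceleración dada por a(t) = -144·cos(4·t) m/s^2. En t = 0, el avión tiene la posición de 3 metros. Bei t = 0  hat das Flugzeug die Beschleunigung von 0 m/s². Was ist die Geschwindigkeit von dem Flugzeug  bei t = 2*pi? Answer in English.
We must find the antiderivative of our jerk equation j(t) = -10·cos(t) 2 times. The antiderivative of jerk, with a(0) = 0, gives acceleration: a(t) = -10·sin(t). Integrating acceleration and using the initial condition v(0) = 10, we get v(t) = 10·cos(t). From the given velocity equation v(t) = 10·cos(t), we substitute t = 2*pi to get v = 10.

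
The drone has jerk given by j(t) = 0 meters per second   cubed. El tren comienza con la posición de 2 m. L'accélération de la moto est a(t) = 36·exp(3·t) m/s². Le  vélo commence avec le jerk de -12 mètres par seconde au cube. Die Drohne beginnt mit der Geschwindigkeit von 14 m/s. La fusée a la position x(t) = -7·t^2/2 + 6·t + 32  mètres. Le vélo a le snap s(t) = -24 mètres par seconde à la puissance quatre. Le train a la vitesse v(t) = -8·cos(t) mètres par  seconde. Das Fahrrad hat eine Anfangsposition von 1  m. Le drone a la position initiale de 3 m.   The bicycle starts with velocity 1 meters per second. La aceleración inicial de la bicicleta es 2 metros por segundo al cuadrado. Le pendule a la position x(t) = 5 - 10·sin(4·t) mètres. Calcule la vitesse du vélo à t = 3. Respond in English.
Starting from snap s(t) = -24, we take 3 antiderivatives. Taking ∫s(t)dt and applying j(0) = -12, we find j(t) = -24·t - 12. The antiderivative of jerk, with a(0) = 2, gives acceleration: a(t) = -12·t^2 - 12·t + 2. Finding the integral of a(t) and using v(0) = 1: v(t) = -4·t^3 - 6·t^2 + 2·t + 1. We have velocity v(t) = -4·t^3 - 6·t^2 + 2·t + 1. Substituting t = 3: v(3) = -155.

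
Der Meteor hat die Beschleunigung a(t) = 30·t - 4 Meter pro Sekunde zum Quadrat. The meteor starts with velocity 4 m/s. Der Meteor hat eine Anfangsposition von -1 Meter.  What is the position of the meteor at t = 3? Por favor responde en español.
Necesitamos integrar nuestra ecuación de la aceleración a(t) = 30·t - 4 2 veces. La integral de la aceleración, con v(0) = 4, da la velocidad: v(t) = 15·t^2 - 4·t + 4. Tomando ∫v(t)dt y aplicando x(0) = -1, encontramos x(t) = 5·t^3 - 2·t^2 + 4·t - 1. Tenemos la posición x(t) = 5·t^3 - 2·t^2 + 4·t - 1. Sustituyendo t = 3: x(3) = 128.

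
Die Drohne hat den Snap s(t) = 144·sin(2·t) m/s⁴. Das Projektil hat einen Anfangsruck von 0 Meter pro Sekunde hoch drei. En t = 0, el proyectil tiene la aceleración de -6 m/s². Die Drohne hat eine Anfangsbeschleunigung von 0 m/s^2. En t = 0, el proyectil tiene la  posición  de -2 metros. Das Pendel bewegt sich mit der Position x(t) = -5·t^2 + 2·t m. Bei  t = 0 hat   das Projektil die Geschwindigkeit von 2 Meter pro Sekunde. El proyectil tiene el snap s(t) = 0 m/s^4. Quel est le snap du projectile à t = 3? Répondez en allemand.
Mit s(t) = 0 und Einsetzen von t = 3, finden wir s = 0.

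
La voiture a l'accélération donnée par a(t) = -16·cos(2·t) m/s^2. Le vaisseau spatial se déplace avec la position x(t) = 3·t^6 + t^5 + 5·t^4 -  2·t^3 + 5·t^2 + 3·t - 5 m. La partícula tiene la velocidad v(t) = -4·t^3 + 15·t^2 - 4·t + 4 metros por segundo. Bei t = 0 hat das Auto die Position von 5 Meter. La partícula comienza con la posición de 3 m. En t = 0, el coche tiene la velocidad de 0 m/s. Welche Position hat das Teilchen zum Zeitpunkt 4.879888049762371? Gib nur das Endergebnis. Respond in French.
La réponse est -11.1493003453469.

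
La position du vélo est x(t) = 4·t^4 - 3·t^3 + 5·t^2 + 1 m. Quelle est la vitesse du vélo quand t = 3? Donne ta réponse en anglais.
To solve this, we need to take 1 derivative of our position equation x(t) = 4·t^4 - 3·t^3 + 5·t^2 + 1. The derivative of position gives velocity: v(t) = 16·t^3 - 9·t^2 + 10·t. We have velocity v(t) = 16·t^3 - 9·t^2 + 10·t. Substituting t = 3: v(3) = 381.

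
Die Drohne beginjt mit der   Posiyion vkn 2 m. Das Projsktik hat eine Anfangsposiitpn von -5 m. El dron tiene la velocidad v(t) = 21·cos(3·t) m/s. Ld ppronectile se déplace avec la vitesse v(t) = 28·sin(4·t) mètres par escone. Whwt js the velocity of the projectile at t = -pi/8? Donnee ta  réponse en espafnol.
Usando v(t) = 28·sin(4·t) y sustituyendo t = -pi/8, encontramos v = -28.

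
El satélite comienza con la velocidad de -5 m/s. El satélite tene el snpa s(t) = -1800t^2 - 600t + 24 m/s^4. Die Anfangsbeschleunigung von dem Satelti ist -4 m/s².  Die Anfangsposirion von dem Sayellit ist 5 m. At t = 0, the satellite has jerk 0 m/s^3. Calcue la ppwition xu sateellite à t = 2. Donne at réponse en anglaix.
To solve this, we need to take 4 antiderivatives of our snap equation s(t) = -1800·t^2 - 600·t + 24. Finding the integral of s(t) and using j(0) = 0: j(t) = 12·t·(-50·t^2 - 25·t + 2). The integral of jerk, with a(0) = -4, gives acceleration: a(t) = -150·t^4 - 100·t^3 + 12·t^2 - 4. Finding the antiderivative of a(t) and using v(0) = -5: v(t) = -30·t^5 - 25·t^4 + 4·t^3 - 4·t - 5. Taking ∫v(t)dt and applying x(0) = 5, we find x(t) = -5·t^6 - 5·t^5 + t^4 - 2·t^2 - 5·t + 5. Using x(t) = -5·t^6 - 5·t^5 + t^4 - 2·t^2 - 5·t + 5 and substituting t = 2, we find x = -477.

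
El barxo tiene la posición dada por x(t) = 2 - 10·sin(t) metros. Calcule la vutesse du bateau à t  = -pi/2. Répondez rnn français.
Pour résoudre ceci, nous devons prendre 1 dérivée de notre équation de la position x(t) = 2 - 10·sin(t). En prenant d/dt de x(t), nous trouvons v(t) = -10·cos(t). Nous avons la vitesse v(t) = -10·cos(t). En substituant t = -pi/2: v(-pi/2) = 0.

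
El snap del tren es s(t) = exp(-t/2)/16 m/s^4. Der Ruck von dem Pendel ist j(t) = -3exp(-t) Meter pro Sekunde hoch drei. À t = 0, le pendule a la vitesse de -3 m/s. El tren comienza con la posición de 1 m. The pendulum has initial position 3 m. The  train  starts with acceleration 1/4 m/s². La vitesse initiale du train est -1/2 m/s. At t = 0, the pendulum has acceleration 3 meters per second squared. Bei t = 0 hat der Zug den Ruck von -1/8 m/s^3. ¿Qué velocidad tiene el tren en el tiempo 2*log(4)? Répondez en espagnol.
Debemos encontrar la antiderivada de nuestra ecuación del snap s(t) = exp(-t/2)/16 3 veces. La integral del snap, con j(0) = -1/8, da la sacudida: j(t) = -exp(-t/2)/8. Integrando la sacudida y usando la condición inicial a(0) = 1/4, obtenemos a(t) = exp(-t/2)/4. La integral de la aceleración, con v(0) = -1/2, da la velocidad: v(t) = -exp(-t/2)/2. De la ecuación de la velocidad v(t) = -exp(-t/2)/2, sustituimos t = 2*log(4) para obtener v = -1/8.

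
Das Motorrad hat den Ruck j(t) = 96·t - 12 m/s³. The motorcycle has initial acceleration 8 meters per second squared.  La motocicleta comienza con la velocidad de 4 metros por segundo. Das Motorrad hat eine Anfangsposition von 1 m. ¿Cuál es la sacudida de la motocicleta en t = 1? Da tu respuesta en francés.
De l'équation du jerk j(t) = 96·t - 12, nous substituons t = 1 pour obtenir j = 84.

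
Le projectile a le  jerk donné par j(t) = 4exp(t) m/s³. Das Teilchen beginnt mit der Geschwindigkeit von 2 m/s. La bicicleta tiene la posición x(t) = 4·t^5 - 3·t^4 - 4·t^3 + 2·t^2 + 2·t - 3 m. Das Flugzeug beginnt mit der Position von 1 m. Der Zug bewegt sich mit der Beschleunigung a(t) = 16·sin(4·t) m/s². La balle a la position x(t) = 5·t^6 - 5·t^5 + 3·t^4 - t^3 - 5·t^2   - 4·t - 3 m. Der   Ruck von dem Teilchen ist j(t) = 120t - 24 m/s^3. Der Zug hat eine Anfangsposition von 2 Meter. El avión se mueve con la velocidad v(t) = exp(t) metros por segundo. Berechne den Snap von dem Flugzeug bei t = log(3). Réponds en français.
Pour résoudre ceci, nous devons prendre 3 dérivées de notre équation de la vitesse v(t) = exp(t). En dérivant la vitesse, nous obtenons l'accélération: a(t) = exp(t). La dérivée de l'accélération donne le jerk: j(t) = exp(t). La dérivée du jerk donne le snap: s(t) = exp(t). De l'équation du snap s(t) = exp(t), nous substituons t = log(3) pour obtenir s = 3.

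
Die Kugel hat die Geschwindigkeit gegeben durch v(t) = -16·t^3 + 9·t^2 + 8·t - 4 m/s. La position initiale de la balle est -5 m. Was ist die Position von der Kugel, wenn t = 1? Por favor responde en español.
Necesitamos integrar nuestra ecuación de la velocidad v(t) = -16·t^3 + 9·t^2 + 8·t - 4 1 vez. La antiderivada de la velocidad, con x(0) = -5, da la posición: x(t) = -4·t^4 + 3·t^3 + 4·t^2 - 4·t - 5. Tenemos la posición x(t) = -4·t^4 + 3·t^3 + 4·t^2 - 4·t - 5. Sustituyendo t = 1: x(1) = -6.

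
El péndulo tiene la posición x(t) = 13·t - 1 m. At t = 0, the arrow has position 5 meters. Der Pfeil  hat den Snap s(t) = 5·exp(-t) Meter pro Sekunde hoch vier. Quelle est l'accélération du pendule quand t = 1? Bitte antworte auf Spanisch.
Para resolver esto, necesitamos tomar 2 derivadas de nuestra ecuación de la posición x(t) = 13·t - 1. La derivada de la posición da la velocidad: v(t) = 13. La derivada de la velocidad da la aceleración: a(t) = 0. Tenemos la aceleración a(t) = 0. Sustituyendo t = 1: a(1) = 0.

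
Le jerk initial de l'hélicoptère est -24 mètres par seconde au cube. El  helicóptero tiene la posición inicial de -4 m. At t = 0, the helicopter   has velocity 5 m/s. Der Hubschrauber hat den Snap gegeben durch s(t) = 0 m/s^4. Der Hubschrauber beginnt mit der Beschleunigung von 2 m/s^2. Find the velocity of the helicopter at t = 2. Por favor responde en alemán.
Wir müssen die Stammfunktion unserer Gleichung für den Snap s(t) = 0 3-mal finden. Mit ∫s(t)dt und Anwendung von j(0) = -24, finden wir j(t) = -24. Das Integral von dem Ruck, mit a(0) = 2, ergibt die Beschleunigung: a(t) = 2 - 24·t. Das Integral von der Beschleunigung ist die Geschwindigkeit. Mit v(0) = 5 erhalten wir v(t) = -12·t^2 + 2·t + 5. Wir haben die Geschwindigkeit v(t) = -12·t^2 + 2·t + 5. Durch Einsetzen von t = 2: v(2) = -39.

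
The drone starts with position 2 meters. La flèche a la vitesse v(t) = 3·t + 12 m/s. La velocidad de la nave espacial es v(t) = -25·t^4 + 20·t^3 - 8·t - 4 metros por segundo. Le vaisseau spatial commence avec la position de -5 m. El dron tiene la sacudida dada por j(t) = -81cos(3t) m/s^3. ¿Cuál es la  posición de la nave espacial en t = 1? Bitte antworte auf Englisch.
We must find the integral of our velocity equation v(t) = -25·t^4 + 20·t^3 - 8·t - 4 1 time. The integral of velocity is position. Using x(0) = -5, we get x(t) = -5·t^5 + 5·t^4 - 4·t^2 - 4·t - 5. From the given position equation x(t) = -5·t^5 + 5·t^4 - 4·t^2 - 4·t - 5, we substitute t = 1 to get x = -13.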